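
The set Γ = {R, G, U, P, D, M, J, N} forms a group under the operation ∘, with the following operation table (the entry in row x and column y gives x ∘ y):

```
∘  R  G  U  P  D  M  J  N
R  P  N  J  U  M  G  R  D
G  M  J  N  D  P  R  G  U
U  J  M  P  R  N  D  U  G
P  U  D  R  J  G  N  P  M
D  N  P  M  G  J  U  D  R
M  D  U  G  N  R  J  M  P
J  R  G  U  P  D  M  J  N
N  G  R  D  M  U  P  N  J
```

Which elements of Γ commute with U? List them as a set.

Compare row U with column U entry by entry.
R ∘ U = J = U ∘ R, so R commutes with U.
N ∘ U = D but U ∘ N = G, so N does not.
Collecting the elements that commute with U: C(U) = {J, P, R, U}.

{J, P, R, U}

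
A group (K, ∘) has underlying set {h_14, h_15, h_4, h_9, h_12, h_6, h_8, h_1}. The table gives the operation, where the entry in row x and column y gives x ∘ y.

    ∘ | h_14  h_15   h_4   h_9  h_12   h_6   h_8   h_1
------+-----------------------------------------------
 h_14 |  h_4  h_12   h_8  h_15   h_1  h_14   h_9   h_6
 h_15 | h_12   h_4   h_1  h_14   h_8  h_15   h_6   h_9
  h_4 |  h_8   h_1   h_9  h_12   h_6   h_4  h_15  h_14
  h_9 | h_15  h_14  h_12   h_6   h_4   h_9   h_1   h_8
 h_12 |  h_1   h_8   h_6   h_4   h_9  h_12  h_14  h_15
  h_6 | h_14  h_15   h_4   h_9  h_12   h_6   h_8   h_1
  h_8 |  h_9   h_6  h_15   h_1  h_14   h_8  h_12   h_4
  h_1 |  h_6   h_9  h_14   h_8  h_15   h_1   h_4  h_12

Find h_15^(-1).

First locate the identity: row h_6 matches the header, so h_6 is the identity.
Scan row h_15 for h_6: h_15 ∘ h_8 = h_6. Hence h_15^(-1) = h_8.

h_8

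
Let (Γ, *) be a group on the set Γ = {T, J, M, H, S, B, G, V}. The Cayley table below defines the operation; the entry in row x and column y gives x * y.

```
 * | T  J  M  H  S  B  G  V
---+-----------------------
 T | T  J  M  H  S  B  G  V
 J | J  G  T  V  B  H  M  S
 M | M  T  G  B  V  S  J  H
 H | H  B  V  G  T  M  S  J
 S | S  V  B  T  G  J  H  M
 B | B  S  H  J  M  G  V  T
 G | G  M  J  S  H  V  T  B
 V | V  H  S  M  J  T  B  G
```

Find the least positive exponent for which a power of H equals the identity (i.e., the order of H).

4

The identity element is T (its row matches the header).
H^1 = H
H^2 = H * H = G
H^3 = G * H = S
H^4 = S * H = T
The first power of H equal to the identity is H^4, so ord(H) = 4.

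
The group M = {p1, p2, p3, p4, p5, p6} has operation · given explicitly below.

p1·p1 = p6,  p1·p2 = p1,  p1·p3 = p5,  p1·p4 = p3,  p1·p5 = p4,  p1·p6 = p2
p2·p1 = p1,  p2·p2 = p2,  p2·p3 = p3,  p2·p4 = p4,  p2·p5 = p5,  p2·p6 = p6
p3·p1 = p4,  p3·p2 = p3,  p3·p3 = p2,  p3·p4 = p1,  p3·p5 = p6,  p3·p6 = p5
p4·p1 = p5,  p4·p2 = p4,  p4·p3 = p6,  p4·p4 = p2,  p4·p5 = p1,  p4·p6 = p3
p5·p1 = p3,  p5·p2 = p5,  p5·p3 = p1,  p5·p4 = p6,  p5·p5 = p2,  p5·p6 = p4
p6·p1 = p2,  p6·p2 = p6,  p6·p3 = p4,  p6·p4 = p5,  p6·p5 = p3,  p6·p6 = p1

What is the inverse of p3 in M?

First locate the identity: row p2 matches the header, so p2 is the identity.
Scan row p3 for p2: p3·p3 = p2. Hence p3^(-1) = p3.

p3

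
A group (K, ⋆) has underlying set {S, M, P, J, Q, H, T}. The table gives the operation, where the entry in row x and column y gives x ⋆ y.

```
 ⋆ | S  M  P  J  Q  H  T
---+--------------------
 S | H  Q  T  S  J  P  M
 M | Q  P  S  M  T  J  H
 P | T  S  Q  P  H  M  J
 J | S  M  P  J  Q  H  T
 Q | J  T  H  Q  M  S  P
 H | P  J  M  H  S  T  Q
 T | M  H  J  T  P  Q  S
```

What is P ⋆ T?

J

Read row P, column T: P ⋆ T = J.
(Structurally, K here is isomorphic to the cyclic group Z_7.)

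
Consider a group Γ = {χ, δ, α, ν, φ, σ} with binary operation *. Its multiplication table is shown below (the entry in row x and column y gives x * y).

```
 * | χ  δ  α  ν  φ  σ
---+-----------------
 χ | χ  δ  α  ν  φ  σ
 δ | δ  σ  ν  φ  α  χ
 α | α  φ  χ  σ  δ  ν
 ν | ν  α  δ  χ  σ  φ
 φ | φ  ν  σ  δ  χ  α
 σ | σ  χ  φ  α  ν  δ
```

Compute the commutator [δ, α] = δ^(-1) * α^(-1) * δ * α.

δ

Identity is χ; from the table δ^(-1) = σ and α^(-1) = α.
σ * α = φ
φ * δ = ν
ν * α = δ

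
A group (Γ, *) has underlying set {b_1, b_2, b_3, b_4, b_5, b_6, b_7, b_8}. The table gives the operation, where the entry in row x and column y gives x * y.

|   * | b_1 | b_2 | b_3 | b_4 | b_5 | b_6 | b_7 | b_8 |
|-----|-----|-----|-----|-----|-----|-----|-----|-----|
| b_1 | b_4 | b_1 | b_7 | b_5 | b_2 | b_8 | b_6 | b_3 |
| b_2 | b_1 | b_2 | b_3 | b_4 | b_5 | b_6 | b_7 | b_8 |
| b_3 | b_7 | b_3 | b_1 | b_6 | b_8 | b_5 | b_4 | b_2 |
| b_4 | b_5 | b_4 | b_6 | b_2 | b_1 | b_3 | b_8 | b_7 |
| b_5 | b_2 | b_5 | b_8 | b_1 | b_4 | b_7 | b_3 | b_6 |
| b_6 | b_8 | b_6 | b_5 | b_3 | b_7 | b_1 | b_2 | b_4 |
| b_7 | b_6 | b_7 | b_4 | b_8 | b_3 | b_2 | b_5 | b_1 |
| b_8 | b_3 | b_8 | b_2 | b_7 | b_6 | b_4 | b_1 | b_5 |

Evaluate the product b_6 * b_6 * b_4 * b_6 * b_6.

b_2

b_6 * b_6 = b_1
b_1 * b_4 = b_5
b_5 * b_6 = b_7
b_7 * b_6 = b_2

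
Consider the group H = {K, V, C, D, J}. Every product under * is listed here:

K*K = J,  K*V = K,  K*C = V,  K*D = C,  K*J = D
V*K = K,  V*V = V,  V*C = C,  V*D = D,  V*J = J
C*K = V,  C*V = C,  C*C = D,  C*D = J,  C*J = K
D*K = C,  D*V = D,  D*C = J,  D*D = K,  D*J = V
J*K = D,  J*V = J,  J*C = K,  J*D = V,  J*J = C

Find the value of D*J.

V

Read row D, column J: D*J = V.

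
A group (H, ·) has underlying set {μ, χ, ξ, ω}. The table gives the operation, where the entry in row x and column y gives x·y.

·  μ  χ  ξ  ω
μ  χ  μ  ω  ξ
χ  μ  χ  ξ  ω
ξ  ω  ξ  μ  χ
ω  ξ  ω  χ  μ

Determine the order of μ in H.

The identity element is χ (its row matches the header).
μ^1 = μ
μ^2 = μ·μ = χ
The first power of μ equal to the identity is μ^2, so ord(μ) = 2.
(Structurally, H here is isomorphic to the cyclic group Z_4.)

2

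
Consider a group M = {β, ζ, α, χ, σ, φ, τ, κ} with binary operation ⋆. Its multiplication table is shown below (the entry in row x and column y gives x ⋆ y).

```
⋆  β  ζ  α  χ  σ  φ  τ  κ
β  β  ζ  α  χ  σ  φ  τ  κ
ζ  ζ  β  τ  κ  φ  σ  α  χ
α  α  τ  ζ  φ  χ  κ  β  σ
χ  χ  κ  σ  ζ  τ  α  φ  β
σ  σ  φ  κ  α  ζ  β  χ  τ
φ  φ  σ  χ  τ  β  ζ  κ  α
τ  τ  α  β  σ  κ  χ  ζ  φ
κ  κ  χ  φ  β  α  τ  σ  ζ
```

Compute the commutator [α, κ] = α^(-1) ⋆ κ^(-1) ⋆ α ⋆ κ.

Identity is β; from the table α^(-1) = τ and κ^(-1) = χ.
τ ⋆ χ = σ
σ ⋆ α = κ
κ ⋆ κ = ζ

ζ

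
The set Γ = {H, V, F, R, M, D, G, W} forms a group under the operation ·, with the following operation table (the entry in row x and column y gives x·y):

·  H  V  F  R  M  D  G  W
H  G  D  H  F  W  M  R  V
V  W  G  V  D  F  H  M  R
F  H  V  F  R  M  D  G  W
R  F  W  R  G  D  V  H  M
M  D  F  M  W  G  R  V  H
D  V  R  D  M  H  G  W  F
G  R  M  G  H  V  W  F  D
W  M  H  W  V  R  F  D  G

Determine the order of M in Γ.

4

The identity element is F (its row matches the header).
M^1 = M
M^2 = M·M = G
M^3 = G·M = V
M^4 = V·M = F
The first power of M equal to the identity is M^4, so ord(M) = 4.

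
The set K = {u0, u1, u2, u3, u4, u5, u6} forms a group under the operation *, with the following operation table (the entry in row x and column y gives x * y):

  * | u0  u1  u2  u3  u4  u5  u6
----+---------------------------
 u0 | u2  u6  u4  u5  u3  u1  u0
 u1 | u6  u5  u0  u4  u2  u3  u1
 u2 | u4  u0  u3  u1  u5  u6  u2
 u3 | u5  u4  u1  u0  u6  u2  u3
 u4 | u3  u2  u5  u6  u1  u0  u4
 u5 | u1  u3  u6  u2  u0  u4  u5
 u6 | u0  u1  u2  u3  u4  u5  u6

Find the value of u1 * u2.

u0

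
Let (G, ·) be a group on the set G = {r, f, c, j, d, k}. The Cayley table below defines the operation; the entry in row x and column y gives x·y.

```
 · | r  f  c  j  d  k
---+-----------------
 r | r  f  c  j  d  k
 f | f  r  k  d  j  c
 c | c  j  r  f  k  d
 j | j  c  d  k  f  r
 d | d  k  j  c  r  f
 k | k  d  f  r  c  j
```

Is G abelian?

j·d = f but d·j = c.
Since j and d do not commute, G is not abelian.

No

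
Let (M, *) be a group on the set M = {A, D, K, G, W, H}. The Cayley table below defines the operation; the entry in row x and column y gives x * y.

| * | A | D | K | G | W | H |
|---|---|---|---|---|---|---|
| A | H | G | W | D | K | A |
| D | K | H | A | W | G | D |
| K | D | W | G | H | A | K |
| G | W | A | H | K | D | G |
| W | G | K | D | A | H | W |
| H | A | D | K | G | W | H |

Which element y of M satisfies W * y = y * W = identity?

W

First locate the identity: row H matches the header, so H is the identity.
Scan row W for H: W * W = H. Hence W^(-1) = W.
(Structurally, M here is isomorphic to the symmetric group S_3.)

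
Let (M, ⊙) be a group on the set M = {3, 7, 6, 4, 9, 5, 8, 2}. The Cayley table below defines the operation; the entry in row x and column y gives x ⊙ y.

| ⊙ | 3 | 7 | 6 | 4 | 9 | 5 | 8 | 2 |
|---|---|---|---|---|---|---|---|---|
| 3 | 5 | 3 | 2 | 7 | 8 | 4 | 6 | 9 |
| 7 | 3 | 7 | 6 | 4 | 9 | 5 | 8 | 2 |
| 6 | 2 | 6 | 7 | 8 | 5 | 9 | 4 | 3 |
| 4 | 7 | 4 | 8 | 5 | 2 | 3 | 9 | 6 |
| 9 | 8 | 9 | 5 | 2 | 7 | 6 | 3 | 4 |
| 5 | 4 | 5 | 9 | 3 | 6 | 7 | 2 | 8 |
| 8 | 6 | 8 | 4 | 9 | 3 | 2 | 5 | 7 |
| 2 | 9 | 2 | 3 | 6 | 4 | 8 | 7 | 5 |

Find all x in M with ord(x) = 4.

{2, 3, 4, 8}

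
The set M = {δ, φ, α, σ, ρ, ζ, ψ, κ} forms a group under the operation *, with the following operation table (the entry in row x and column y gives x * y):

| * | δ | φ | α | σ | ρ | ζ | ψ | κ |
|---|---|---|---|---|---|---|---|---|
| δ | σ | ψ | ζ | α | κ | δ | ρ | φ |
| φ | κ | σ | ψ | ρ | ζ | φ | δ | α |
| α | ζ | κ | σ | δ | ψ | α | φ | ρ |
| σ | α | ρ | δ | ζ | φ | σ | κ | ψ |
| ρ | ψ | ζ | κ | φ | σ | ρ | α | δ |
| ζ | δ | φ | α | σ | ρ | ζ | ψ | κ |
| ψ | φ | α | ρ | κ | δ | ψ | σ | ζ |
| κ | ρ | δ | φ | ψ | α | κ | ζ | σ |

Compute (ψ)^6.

ψ^1 = ψ
ψ^2 = ψ * ψ = σ
ψ^3 = σ * ψ = κ
ψ^4 = κ * ψ = ζ
ψ^5 = ζ * ψ = ψ
ψ^6 = ψ * ψ = σ

σ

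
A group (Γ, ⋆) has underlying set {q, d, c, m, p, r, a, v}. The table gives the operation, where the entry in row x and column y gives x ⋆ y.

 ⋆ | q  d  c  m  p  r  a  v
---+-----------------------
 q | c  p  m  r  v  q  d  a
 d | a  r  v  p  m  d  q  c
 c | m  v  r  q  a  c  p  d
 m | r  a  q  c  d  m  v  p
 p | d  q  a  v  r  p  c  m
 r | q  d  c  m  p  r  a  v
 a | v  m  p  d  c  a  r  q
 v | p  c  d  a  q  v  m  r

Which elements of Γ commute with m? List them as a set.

{c, m, q, r}

Compare row m with column m entry by entry.
c ⋆ m = q = m ⋆ c, so c commutes with m.
v ⋆ m = a but m ⋆ v = p, so v does not.
Collecting the elements that commute with m: C(m) = {c, m, q, r}.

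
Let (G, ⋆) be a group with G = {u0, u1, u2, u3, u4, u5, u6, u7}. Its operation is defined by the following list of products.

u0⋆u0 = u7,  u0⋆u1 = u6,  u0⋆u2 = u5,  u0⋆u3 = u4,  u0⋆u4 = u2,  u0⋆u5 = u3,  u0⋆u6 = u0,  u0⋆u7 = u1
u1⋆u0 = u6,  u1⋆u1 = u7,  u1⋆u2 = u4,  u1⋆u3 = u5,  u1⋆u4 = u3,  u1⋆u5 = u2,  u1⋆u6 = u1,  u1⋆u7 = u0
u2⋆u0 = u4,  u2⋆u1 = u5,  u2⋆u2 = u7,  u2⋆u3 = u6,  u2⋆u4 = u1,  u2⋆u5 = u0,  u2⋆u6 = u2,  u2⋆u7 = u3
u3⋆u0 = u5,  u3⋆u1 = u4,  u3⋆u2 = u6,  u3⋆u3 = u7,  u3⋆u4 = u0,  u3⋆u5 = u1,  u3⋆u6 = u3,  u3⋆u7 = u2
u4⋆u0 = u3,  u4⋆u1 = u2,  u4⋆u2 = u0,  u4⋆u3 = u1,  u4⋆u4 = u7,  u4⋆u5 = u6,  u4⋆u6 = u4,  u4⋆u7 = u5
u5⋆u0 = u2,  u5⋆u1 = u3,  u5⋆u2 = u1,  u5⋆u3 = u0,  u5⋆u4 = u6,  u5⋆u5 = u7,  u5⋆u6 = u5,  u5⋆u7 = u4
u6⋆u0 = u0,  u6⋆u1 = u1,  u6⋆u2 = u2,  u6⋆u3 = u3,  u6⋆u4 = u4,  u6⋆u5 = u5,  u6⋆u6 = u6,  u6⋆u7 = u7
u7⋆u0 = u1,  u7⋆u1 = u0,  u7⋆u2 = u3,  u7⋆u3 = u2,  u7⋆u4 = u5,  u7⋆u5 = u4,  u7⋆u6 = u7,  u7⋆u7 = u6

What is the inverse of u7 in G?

u7

First locate the identity: row u6 matches the header, so u6 is the identity.
Scan row u7 for u6: u7 ⋆ u7 = u6. Hence u7^(-1) = u7.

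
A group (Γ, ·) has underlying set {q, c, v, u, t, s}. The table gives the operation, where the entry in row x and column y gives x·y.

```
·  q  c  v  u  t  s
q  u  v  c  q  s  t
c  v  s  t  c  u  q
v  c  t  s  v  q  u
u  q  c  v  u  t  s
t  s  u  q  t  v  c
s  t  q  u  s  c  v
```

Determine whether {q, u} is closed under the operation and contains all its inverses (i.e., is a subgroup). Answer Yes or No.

Yes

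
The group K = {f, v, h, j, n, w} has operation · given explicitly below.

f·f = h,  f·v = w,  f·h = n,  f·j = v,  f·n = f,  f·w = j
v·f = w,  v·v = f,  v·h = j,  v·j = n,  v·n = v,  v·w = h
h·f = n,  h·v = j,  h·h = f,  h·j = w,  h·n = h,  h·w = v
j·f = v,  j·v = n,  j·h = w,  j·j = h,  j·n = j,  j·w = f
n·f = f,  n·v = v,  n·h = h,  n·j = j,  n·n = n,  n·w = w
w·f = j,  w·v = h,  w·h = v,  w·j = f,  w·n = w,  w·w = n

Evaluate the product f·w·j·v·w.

f

f·w = j
j·j = h
h·v = j
j·w = f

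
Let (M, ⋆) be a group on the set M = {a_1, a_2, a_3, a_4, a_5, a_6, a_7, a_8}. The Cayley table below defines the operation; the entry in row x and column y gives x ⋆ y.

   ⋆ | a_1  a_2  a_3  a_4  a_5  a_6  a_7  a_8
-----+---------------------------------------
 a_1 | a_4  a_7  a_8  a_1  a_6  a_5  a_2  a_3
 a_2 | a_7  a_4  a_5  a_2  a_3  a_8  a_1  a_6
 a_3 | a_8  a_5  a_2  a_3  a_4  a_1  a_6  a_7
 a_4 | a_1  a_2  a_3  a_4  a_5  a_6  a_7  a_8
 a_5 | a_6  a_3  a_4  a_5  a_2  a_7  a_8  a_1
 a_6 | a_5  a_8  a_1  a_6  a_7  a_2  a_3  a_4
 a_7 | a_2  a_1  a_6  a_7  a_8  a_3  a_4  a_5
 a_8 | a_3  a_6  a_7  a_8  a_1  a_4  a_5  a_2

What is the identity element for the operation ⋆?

The identity e satisfies e ⋆ x = x for all x, so its row in the table reproduces the column headers.
Row a_4 reads: a_1, a_2, a_3, a_4, a_5, a_6, a_7, a_8 — exactly the header order. So a_4 is the identity.

a_4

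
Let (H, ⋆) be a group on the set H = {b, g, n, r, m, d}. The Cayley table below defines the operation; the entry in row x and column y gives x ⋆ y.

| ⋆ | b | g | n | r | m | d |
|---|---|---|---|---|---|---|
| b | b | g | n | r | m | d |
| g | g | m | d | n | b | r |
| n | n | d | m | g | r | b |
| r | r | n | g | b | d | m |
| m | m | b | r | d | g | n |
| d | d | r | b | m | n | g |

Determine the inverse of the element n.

First locate the identity: row b matches the header, so b is the identity.
Scan row n for b: n ⋆ d = b. Hence n^(-1) = d.

d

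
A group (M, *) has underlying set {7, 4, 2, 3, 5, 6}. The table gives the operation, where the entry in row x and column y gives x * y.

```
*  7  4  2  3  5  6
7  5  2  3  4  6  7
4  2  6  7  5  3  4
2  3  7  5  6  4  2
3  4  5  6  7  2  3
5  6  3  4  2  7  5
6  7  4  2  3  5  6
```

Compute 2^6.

6

2^1 = 2
2^2 = 2 * 2 = 5
2^3 = 5 * 2 = 4
2^4 = 4 * 2 = 7
2^5 = 7 * 2 = 3
2^6 = 3 * 2 = 6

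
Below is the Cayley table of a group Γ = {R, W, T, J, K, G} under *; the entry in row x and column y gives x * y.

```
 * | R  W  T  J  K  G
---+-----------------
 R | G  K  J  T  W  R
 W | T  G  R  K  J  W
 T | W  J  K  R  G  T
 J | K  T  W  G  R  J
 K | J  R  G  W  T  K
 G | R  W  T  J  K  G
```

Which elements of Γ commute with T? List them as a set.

{G, K, T}

Compare row T with column T entry by entry.
K * T = G = T * K, so K commutes with T.
J * T = W but T * J = R, so J does not.
Collecting the elements that commute with T: C(T) = {G, K, T}.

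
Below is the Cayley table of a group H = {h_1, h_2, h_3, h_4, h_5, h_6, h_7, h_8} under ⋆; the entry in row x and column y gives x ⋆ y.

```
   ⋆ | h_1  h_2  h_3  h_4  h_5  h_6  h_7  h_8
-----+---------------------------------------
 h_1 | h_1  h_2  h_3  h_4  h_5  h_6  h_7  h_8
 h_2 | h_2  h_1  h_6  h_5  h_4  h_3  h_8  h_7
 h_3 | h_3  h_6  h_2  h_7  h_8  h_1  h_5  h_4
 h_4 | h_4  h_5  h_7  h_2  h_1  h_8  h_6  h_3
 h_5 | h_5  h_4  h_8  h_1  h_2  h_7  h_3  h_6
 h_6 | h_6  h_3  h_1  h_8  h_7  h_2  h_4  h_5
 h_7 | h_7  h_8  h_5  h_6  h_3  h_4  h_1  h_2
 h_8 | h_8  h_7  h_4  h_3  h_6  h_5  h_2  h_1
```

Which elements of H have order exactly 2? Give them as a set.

{h_2, h_7, h_8}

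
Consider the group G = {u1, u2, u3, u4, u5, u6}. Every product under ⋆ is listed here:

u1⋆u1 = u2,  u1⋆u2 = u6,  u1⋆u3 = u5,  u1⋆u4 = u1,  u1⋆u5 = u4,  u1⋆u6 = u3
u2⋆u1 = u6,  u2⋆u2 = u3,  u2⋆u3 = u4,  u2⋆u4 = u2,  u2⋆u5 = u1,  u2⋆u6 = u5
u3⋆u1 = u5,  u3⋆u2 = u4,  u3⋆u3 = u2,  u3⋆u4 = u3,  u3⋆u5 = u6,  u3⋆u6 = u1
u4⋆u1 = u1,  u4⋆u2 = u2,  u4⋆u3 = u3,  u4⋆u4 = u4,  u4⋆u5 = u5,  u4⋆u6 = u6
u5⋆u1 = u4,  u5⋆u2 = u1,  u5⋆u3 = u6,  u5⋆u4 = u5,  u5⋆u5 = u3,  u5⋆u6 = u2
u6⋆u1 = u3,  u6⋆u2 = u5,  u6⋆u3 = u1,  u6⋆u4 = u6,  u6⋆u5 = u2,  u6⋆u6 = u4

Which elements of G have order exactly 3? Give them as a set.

Identity is u4. Compute the order of each non-identity element by repeated multiplication:
  u1: u1 → u2 → u6 → u3 → u5 → u4  (order 6)
  u2: u2 → u3 → u4  (order 3)
  u3: u3 → u2 → u4  (order 3)
  u5: u5 → u3 → u6 → u2 → u1 → u4  (order 6)
  u6: u6 → u4  (order 2)
Elements of order 3: {u2, u3}.
(Structurally, G here is isomorphic to the cyclic group Z_6.)

{u2, u3}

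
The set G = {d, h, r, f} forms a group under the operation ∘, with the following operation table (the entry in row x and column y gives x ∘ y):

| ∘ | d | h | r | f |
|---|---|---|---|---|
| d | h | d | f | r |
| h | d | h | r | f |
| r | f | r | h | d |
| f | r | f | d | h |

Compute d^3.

d

d^1 = d
d^2 = d ∘ d = h
d^3 = h ∘ d = d
(Structurally, G here is isomorphic to the Klein four-group V_4.)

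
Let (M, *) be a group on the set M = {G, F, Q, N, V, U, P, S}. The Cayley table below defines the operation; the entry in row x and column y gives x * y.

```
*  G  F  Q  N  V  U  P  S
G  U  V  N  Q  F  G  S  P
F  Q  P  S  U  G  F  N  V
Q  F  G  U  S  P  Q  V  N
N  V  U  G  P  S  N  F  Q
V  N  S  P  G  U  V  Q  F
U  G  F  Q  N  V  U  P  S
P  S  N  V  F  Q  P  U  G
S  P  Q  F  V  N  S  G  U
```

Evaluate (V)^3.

V

V^1 = V
V^2 = V * V = U
V^3 = U * V = V
(Structurally, M here is isomorphic to the dihedral group D_4.)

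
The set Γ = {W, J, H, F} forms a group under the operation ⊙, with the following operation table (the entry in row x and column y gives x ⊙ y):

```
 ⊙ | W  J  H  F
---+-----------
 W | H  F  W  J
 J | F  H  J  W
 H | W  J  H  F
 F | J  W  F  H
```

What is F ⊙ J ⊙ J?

F ⊙ J = W
W ⊙ J = F

F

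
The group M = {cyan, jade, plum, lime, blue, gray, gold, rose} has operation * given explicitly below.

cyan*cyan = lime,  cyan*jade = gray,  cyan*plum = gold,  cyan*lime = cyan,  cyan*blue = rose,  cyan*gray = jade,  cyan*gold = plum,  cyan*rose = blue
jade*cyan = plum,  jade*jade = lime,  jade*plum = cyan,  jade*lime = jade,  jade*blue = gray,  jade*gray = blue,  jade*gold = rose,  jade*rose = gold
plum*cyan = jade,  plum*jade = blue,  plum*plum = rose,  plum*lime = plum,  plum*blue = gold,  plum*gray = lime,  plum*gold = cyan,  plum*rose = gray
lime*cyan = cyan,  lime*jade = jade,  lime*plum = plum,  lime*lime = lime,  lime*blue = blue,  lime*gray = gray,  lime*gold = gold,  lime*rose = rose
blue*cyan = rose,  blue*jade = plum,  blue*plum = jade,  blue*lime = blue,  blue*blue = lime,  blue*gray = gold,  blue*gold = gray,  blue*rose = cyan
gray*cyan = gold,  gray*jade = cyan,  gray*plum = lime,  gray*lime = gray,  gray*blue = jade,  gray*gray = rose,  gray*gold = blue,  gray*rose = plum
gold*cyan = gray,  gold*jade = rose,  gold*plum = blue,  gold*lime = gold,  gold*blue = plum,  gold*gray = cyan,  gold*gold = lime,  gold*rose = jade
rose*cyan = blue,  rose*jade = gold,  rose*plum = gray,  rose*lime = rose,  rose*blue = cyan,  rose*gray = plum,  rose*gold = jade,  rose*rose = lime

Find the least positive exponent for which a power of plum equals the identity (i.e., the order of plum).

4

The identity element is lime (its row matches the header).
plum^1 = plum
plum^2 = plum * plum = rose
plum^3 = rose * plum = gray
plum^4 = gray * plum = lime
The first power of plum equal to the identity is plum^4, so ord(plum) = 4.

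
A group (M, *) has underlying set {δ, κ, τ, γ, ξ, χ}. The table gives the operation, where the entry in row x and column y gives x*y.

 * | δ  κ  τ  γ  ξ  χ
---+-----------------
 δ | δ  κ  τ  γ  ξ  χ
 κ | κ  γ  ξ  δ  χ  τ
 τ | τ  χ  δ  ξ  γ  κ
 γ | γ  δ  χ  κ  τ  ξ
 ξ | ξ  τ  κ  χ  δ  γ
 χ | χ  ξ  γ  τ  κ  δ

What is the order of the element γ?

The identity element is δ (its row matches the header).
γ^1 = γ
γ^2 = γ*γ = κ
γ^3 = κ*γ = δ
The first power of γ equal to the identity is γ^3, so ord(γ) = 3.

3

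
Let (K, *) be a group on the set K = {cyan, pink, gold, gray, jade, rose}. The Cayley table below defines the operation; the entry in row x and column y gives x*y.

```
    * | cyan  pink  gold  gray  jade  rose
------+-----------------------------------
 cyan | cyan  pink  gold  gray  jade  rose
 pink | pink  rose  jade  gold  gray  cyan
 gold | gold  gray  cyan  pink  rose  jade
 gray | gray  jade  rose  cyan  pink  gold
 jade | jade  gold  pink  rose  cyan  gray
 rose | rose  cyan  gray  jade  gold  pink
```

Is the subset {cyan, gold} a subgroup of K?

Yes

{cyan, gold} contains the identity cyan.
Checking products: every product of two elements of {cyan, gold} (read from the table) lies in {cyan, gold}, so the set is closed.
In a finite group, a nonempty closed subset is a subgroup. So {cyan, gold} ≤ K.
(Structurally, K here is isomorphic to the symmetric group S_3.)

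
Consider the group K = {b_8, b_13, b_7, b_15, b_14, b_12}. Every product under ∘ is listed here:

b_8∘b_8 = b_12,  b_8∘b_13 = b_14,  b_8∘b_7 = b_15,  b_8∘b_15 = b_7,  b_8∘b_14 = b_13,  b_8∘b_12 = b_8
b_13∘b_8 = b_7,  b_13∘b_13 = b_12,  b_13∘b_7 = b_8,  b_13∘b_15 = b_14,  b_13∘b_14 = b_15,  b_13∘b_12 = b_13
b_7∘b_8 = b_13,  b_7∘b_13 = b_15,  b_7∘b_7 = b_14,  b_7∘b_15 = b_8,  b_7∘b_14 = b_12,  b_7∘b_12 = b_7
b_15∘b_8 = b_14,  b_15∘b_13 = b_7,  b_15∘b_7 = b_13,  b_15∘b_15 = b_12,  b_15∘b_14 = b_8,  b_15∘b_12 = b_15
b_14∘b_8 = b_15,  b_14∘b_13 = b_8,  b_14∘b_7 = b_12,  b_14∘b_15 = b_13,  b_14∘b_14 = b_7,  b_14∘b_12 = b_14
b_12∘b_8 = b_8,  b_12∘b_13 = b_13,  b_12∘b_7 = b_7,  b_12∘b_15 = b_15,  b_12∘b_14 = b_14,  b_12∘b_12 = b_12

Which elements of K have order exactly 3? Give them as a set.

{b_14, b_7}

Identity is b_12. Compute the order of each non-identity element by repeated multiplication:
  b_8: b_8 → b_12  (order 2)
  b_13: b_13 → b_12  (order 2)
  b_7: b_7 → b_14 → b_12  (order 3)
  b_15: b_15 → b_12  (order 2)
  b_14: b_14 → b_7 → b_12  (order 3)
Elements of order 3: {b_14, b_7}.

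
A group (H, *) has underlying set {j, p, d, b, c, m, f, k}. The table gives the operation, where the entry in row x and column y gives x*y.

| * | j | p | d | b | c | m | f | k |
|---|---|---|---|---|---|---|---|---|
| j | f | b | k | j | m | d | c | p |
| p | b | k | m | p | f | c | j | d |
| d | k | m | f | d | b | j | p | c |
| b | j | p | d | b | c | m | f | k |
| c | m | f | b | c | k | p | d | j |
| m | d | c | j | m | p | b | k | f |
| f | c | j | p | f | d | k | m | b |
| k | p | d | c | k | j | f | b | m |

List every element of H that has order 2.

{m}

Identity is b. Compute the order of each non-identity element by repeated multiplication:
  j: j → f → c → m → d → k → p → b  (order 8)
  p: p → k → d → m → c → f → j → b  (order 8)
  d: d → f → p → m → j → k → c → b  (order 8)
  c: c → k → j → m → p → f → d → b  (order 8)
  m: m → b  (order 2)
  f: f → m → k → b  (order 4)
  k: k → m → f → b  (order 4)
Elements of order 2: {m}.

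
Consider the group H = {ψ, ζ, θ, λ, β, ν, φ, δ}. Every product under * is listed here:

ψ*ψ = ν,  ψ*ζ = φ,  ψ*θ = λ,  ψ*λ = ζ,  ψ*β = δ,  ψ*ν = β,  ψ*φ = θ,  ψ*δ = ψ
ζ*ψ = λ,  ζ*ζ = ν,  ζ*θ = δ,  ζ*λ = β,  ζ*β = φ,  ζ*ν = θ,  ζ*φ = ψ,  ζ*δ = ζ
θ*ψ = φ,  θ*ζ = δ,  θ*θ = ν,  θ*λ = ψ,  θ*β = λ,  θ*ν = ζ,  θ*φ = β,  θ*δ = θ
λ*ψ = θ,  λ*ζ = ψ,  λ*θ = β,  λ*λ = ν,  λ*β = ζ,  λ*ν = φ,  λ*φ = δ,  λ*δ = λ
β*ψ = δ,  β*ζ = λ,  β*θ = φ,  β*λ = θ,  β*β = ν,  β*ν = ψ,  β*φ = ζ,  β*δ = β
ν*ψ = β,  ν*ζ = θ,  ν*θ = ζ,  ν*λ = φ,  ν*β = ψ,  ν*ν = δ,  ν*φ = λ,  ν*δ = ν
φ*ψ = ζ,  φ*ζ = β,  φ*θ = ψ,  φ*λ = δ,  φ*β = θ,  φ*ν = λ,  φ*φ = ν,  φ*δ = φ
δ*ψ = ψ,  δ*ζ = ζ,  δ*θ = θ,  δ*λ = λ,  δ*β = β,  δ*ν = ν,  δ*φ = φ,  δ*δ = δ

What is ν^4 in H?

δ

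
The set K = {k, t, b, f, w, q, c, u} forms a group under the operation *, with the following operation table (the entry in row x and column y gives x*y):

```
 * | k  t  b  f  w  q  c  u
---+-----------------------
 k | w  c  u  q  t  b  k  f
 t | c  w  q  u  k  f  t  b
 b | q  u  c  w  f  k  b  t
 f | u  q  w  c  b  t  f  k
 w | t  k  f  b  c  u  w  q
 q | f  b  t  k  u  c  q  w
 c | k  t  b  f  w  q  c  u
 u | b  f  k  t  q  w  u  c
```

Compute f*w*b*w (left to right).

f*w = b
b*b = c
c*w = w

w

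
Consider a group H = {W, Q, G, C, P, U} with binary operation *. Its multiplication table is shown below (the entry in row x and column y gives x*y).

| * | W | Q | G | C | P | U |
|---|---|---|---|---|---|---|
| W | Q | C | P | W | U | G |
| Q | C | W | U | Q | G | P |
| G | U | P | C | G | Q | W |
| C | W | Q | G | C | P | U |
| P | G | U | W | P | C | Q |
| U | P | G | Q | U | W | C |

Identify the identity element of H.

The identity e satisfies e*x = x for all x, so its row in the table reproduces the column headers.
Row C reads: W, Q, G, C, P, U — exactly the header order. So C is the identity.

C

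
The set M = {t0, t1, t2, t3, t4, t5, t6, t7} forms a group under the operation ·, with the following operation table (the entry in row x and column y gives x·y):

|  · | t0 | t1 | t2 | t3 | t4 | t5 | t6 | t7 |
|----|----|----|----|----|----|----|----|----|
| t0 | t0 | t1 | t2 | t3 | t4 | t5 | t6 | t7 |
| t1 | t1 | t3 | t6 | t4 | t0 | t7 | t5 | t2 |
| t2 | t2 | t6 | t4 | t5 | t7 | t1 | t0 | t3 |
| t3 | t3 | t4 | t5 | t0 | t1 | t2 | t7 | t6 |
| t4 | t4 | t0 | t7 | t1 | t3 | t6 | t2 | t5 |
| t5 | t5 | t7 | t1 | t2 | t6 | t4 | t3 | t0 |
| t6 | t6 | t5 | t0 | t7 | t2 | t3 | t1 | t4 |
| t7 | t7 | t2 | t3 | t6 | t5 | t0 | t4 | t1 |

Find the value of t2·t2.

Read row t2, column t2: t2·t2 = t4.
(Structurally, M here is isomorphic to the cyclic group Z_8.)

t4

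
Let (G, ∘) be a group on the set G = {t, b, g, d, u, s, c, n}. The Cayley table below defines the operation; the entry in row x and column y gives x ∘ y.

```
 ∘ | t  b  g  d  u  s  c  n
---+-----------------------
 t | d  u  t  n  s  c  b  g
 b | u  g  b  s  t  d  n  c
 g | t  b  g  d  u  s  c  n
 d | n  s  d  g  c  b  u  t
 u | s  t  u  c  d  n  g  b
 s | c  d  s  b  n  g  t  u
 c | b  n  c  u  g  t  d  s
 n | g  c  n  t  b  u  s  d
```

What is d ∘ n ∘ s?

d ∘ n = t
t ∘ s = c

c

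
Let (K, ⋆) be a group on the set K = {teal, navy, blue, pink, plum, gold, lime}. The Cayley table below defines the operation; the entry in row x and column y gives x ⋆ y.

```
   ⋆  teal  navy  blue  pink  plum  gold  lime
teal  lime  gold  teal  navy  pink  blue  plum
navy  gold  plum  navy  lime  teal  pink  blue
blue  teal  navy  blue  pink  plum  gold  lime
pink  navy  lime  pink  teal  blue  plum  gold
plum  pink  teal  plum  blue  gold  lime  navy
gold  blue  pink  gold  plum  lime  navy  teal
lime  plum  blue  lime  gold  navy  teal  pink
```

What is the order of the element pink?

7

The identity element is blue (its row matches the header).
pink^1 = pink
pink^2 = pink ⋆ pink = teal
pink^3 = teal ⋆ pink = navy
pink^4 = navy ⋆ pink = lime
pink^5 = lime ⋆ pink = gold
pink^6 = gold ⋆ pink = plum
pink^7 = plum ⋆ pink = blue
The first power of pink equal to the identity is pink^7, so ord(pink) = 7.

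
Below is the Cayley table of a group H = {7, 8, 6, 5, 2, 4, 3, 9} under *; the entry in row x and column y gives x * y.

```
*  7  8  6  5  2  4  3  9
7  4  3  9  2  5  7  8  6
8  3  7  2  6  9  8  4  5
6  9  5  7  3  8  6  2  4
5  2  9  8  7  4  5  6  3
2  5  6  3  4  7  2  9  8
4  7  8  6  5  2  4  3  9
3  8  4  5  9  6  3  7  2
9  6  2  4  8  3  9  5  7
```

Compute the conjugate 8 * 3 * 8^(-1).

3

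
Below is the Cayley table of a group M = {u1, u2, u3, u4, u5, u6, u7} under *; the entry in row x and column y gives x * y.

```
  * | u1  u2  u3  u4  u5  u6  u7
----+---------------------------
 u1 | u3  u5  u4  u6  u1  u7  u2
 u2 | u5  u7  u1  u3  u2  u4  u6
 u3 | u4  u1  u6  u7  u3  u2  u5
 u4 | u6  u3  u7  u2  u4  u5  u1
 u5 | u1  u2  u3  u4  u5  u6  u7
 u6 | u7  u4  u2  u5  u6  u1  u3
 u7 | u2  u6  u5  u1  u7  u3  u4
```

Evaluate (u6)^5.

u2

u6^1 = u6
u6^2 = u6 * u6 = u1
u6^3 = u1 * u6 = u7
u6^4 = u7 * u6 = u3
u6^5 = u3 * u6 = u2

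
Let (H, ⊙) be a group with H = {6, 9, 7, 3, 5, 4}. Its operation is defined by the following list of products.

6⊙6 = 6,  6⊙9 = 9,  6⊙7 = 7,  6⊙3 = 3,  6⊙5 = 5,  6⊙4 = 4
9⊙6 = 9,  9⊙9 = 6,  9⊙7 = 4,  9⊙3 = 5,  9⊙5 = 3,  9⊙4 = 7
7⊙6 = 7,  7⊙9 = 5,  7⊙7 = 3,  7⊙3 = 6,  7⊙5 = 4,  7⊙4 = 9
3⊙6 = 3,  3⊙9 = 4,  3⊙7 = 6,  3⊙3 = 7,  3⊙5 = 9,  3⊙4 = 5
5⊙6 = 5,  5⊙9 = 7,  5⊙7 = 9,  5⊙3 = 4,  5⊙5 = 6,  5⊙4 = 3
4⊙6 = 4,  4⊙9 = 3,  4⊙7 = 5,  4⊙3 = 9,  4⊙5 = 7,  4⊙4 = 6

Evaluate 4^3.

4^1 = 4
4^2 = 4 ⊙ 4 = 6
4^3 = 6 ⊙ 4 = 4

4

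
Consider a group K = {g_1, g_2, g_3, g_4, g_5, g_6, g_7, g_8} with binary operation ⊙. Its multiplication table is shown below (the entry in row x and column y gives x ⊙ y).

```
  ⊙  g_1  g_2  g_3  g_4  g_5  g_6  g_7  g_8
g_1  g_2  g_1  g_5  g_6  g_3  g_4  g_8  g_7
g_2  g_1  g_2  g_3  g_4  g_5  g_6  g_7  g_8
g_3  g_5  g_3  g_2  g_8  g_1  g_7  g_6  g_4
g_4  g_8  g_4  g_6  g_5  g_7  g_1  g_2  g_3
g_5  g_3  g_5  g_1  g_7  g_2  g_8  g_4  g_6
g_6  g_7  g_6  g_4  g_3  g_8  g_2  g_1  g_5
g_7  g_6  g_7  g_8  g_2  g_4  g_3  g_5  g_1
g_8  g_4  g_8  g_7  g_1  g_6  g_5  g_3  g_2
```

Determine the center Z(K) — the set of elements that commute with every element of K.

{g_2, g_5}

An element z is central iff its row equals its column in the table.
For g_4: g_4 ⊙ g_1 = g_8 ≠ g_6 = g_1 ⊙ g_4, so g_4 ∉ Z.
Checking each element this way leaves Z(K) = {g_2, g_5}.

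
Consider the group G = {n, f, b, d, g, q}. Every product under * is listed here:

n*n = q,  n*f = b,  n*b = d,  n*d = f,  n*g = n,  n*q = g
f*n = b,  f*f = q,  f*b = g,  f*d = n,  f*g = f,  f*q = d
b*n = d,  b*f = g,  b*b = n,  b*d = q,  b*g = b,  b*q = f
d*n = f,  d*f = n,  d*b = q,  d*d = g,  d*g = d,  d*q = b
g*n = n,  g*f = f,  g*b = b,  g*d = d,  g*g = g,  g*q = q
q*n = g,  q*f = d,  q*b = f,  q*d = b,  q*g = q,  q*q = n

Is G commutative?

Yes

Check whether the table is symmetric across its main diagonal.
Every entry (row x, col y) equals the entry (row y, col x), so G is abelian.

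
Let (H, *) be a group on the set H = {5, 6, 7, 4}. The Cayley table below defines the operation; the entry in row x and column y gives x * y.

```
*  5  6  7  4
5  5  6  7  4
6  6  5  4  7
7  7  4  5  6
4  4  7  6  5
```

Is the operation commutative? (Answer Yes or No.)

Yes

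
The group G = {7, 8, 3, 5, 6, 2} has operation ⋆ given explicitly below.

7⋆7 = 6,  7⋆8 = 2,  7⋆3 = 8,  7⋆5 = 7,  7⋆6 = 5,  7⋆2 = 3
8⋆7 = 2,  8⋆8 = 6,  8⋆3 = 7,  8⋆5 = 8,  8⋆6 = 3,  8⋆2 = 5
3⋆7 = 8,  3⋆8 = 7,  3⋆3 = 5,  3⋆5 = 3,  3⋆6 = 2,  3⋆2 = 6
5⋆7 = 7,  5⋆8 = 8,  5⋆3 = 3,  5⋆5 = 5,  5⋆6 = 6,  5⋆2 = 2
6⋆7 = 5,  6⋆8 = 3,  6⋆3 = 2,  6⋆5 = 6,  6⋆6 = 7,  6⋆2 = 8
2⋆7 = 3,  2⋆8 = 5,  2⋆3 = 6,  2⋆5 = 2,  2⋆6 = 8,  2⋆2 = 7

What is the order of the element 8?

6

The identity element is 5 (its row matches the header).
8^1 = 8
8^2 = 8 ⋆ 8 = 6
8^3 = 6 ⋆ 8 = 3
8^4 = 3 ⋆ 8 = 7
8^5 = 7 ⋆ 8 = 2
8^6 = 2 ⋆ 8 = 5
The first power of 8 equal to the identity is 8^6, so ord(8) = 6.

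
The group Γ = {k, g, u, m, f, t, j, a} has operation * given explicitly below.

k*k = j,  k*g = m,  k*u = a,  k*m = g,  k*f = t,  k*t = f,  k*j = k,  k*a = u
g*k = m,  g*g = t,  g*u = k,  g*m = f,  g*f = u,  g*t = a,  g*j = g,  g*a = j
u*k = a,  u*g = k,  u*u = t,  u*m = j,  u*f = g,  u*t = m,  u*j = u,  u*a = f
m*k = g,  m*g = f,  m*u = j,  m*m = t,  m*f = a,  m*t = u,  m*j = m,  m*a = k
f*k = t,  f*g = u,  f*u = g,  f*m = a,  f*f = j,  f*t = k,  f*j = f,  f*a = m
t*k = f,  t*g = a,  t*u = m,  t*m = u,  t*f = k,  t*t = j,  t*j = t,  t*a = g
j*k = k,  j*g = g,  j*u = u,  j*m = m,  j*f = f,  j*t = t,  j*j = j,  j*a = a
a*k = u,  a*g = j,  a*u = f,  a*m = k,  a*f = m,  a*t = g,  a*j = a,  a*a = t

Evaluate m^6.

m^1 = m
m^2 = m*m = t
m^3 = t*m = u
m^4 = u*m = j
m^5 = j*m = m
m^6 = m*m = t

t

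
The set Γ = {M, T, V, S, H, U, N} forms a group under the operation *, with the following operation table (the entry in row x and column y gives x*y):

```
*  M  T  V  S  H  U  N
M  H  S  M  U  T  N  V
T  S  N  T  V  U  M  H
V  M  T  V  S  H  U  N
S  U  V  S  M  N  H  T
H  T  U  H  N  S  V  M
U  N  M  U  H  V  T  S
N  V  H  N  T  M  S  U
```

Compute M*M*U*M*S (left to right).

M*M = H
H*U = V
V*M = M
M*S = U

U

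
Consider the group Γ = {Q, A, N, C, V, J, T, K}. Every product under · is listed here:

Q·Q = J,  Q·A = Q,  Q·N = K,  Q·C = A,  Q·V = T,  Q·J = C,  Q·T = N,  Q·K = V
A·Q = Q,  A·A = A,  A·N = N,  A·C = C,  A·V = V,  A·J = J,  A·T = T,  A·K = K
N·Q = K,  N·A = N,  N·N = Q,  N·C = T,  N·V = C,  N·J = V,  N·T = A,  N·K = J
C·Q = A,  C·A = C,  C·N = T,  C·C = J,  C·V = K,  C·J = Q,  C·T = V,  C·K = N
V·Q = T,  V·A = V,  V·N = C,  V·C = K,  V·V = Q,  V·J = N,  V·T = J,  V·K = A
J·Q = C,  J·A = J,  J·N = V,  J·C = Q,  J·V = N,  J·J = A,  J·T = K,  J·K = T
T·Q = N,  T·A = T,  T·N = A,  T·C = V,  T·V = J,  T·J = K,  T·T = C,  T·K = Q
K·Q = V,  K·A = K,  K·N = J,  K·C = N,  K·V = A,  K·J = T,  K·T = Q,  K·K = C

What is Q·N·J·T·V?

Q·N = K
K·J = T
T·T = C
C·V = K

K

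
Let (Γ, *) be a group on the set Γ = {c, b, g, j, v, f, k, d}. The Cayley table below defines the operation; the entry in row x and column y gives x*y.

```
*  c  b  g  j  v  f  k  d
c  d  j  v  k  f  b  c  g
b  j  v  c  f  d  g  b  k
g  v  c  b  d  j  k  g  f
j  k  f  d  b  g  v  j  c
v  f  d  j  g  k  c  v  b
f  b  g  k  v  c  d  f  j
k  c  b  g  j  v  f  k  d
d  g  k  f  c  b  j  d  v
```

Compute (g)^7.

f

g^1 = g
g^2 = g*g = b
g^3 = b*g = c
g^4 = c*g = v
g^5 = v*g = j
g^6 = j*g = d
g^7 = d*g = f
(Structurally, Γ here is isomorphic to the cyclic group Z_8.)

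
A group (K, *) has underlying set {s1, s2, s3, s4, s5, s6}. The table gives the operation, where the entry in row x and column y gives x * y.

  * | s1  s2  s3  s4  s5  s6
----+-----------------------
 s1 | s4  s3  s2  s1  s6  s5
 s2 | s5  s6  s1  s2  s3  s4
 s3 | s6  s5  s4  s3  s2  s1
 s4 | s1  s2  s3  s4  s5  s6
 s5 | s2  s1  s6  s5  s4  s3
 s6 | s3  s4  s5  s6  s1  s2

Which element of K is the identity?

The identity e satisfies e * x = x for all x, so its row in the table reproduces the column headers.
Row s4 reads: s1, s2, s3, s4, s5, s6 — exactly the header order. So s4 is the identity.
(Structurally, K here is isomorphic to the symmetric group S_3.)

s4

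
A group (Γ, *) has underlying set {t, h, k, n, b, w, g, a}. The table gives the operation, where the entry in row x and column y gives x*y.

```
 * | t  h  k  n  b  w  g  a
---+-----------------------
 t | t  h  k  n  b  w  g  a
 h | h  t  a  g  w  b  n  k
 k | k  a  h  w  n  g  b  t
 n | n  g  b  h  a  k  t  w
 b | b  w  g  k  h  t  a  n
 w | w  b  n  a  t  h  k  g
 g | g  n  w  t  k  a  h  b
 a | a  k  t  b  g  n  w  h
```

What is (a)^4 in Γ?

a^1 = a
a^2 = a*a = h
a^3 = h*a = k
a^4 = k*a = t
(Structurally, Γ here is isomorphic to the quaternion group Q_8.)

t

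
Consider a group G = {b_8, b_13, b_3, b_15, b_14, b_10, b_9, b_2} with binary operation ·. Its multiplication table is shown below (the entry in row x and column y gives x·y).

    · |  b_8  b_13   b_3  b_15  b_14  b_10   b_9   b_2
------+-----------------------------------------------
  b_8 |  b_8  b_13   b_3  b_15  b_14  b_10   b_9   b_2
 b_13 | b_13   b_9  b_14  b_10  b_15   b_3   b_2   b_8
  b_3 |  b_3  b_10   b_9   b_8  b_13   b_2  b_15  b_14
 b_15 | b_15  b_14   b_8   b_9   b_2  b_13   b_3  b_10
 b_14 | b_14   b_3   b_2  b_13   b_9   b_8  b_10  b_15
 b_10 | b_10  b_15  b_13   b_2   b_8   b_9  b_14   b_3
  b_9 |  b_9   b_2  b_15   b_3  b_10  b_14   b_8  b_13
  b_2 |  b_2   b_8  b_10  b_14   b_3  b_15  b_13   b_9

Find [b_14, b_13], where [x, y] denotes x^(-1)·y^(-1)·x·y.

Identity is b_8; from the table b_14^(-1) = b_10 and b_13^(-1) = b_2.
b_10·b_2 = b_3
b_3·b_14 = b_13
b_13·b_13 = b_9

b_9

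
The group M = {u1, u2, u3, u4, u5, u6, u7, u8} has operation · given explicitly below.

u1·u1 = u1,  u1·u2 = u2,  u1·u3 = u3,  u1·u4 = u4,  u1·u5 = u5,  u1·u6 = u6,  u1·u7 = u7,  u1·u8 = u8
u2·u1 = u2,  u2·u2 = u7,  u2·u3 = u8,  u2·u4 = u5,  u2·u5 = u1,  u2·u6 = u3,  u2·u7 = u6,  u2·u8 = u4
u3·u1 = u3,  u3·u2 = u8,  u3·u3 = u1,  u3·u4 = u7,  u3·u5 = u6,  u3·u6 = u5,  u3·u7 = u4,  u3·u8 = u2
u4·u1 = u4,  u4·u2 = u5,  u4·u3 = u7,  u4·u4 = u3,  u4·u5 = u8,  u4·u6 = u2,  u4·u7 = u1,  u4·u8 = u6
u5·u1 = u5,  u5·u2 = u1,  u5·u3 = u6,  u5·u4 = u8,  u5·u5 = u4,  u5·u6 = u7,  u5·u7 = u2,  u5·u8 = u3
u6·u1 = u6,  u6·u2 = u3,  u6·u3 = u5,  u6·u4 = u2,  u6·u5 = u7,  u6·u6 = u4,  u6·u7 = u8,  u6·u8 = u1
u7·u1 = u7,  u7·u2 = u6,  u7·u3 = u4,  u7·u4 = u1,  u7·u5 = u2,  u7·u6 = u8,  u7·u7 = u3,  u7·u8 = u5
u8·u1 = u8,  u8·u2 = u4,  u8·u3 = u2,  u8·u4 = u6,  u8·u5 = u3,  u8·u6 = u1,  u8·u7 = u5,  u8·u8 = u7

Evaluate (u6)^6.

u6^1 = u6
u6^2 = u6·u6 = u4
u6^3 = u4·u6 = u2
u6^4 = u2·u6 = u3
u6^5 = u3·u6 = u5
u6^6 = u5·u6 = u7

u7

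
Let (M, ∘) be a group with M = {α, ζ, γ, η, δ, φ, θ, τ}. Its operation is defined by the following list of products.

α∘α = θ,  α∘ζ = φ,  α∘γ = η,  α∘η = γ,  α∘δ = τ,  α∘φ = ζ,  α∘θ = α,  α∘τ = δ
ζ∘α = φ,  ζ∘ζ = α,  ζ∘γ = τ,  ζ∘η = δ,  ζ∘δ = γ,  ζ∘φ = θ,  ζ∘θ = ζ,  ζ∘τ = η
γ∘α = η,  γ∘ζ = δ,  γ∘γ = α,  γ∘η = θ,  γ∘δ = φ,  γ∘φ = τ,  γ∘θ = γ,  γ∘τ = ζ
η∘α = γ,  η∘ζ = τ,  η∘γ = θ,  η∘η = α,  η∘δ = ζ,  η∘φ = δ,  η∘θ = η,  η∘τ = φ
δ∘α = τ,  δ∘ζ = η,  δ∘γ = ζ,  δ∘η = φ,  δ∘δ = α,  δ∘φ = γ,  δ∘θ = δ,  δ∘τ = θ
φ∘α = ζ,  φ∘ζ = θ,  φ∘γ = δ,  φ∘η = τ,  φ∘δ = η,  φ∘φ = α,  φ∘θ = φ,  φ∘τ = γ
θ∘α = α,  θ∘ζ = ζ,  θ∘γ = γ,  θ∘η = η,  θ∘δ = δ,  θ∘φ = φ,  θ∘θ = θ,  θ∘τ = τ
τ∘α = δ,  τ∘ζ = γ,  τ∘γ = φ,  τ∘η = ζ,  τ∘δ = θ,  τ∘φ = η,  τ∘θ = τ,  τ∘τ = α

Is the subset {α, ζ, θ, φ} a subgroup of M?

Yes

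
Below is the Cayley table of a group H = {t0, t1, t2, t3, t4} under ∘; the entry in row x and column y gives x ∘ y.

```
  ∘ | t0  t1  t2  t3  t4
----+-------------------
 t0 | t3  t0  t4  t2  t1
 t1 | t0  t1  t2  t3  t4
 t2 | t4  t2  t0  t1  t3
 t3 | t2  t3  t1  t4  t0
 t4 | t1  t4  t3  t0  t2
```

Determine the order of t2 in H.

5

The identity element is t1 (its row matches the header).
t2^1 = t2
t2^2 = t2 ∘ t2 = t0
t2^3 = t0 ∘ t2 = t4
t2^4 = t4 ∘ t2 = t3
t2^5 = t3 ∘ t2 = t1
The first power of t2 equal to the identity is t2^5, so ord(t2) = 5.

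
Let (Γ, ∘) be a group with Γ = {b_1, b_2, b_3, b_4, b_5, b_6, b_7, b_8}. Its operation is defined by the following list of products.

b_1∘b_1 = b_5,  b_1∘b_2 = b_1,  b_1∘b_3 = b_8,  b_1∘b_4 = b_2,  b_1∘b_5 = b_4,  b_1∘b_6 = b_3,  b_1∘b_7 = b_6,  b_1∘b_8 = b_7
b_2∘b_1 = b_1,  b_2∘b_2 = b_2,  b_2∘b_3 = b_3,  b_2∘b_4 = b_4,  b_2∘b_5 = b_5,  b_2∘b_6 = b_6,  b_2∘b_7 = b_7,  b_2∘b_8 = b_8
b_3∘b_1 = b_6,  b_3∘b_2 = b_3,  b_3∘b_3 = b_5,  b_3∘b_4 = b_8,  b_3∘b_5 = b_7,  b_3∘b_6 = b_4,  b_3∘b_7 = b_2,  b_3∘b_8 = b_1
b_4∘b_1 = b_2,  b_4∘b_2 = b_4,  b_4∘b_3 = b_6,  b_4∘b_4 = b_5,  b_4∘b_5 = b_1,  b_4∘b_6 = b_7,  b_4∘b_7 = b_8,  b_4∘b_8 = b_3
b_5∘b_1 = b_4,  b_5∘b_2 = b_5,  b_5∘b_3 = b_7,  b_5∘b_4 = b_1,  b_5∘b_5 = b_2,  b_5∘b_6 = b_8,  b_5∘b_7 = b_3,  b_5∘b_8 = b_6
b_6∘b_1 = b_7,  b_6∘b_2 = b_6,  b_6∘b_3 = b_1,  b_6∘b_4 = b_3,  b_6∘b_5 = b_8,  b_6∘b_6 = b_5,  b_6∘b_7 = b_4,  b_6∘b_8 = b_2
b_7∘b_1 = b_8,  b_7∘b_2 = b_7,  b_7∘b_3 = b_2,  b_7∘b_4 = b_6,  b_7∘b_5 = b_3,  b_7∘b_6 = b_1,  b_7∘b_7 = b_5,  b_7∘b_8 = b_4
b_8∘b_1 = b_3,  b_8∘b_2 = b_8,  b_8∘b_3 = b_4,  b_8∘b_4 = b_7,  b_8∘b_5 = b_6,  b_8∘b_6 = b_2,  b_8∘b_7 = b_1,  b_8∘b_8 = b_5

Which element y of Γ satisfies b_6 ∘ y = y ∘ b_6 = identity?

First locate the identity: row b_2 matches the header, so b_2 is the identity.
Scan row b_6 for b_2: b_6 ∘ b_8 = b_2. Hence b_6^(-1) = b_8.

b_8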